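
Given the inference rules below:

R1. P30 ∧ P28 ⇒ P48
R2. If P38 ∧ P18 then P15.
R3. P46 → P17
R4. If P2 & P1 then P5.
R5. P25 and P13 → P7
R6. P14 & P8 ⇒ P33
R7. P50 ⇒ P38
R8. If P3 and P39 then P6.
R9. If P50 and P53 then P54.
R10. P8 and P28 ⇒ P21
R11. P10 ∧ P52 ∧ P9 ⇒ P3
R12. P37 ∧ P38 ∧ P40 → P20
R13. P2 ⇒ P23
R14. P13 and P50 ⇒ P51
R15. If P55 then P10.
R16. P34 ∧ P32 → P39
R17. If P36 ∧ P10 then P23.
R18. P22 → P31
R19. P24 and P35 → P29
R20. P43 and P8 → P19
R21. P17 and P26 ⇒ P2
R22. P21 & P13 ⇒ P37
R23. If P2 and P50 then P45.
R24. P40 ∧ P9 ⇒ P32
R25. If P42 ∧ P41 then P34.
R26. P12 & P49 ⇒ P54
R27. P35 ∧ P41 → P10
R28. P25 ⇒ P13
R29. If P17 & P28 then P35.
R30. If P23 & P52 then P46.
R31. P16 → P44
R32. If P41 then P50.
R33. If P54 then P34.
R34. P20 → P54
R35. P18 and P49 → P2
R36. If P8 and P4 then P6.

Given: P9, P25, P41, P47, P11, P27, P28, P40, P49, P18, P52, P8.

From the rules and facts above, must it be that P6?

Yes

P21  (by R10: P8, P28)
P32  (by R24: P40, P9)
P13  (by R28: P25)
P50  (by R32: P41)
P2  (by R35: P18, P49)
P38  (by R7: P50)
P23  (by R13: P2)
P37  (by R22: P21, P13)
P46  (by R30: P23, P52)
P17  (by R3: P46)
P20  (by R12: P37, P38, P40)
P35  (by R29: P17, P28)
P54  (by R34: P20)
P10  (by R27: P35, P41)
P34  (by R33: P54)
P3  (by R11: P10, P52, P9)
P39  (by R16: P34, P32)
P6  (by R8: P3, P39)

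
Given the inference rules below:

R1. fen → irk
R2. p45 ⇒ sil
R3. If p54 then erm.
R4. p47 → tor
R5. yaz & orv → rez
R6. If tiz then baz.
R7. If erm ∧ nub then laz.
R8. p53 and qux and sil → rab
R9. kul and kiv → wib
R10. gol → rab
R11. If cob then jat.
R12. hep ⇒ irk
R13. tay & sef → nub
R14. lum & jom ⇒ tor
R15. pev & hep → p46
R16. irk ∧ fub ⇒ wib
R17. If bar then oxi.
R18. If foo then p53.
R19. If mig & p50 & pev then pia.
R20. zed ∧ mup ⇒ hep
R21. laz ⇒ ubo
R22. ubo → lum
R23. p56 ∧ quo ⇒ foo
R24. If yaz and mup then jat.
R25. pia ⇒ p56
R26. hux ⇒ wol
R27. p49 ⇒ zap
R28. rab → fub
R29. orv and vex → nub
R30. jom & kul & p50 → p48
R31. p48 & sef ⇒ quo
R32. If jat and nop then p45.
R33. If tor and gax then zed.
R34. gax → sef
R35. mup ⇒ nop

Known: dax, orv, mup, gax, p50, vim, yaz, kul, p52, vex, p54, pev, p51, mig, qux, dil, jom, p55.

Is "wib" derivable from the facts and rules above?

erm  (by R3: p54)
pia  (by R19: mig, p50, pev)
jat  (by R24: yaz, mup)
p56  (by R25: pia)
nub  (by R29: orv, vex)
p48  (by R30: jom, kul, p50)
sef  (by R34: gax)
nop  (by R35: mup)
laz  (by R7: erm, nub)
ubo  (by R21: laz)
lum  (by R22: ubo)
quo  (by R31: p48, sef)
p45  (by R32: jat, nop)
sil  (by R2: p45)
tor  (by R14: lum, jom)
foo  (by R23: p56, quo)
zed  (by R33: tor, gax)
p53  (by R18: foo)
hep  (by R20: zed, mup)
rab  (by R8: p53, qux, sil)
irk  (by R12: hep)
fub  (by R28: rab)
wib  (by R16: irk, fub)

Yes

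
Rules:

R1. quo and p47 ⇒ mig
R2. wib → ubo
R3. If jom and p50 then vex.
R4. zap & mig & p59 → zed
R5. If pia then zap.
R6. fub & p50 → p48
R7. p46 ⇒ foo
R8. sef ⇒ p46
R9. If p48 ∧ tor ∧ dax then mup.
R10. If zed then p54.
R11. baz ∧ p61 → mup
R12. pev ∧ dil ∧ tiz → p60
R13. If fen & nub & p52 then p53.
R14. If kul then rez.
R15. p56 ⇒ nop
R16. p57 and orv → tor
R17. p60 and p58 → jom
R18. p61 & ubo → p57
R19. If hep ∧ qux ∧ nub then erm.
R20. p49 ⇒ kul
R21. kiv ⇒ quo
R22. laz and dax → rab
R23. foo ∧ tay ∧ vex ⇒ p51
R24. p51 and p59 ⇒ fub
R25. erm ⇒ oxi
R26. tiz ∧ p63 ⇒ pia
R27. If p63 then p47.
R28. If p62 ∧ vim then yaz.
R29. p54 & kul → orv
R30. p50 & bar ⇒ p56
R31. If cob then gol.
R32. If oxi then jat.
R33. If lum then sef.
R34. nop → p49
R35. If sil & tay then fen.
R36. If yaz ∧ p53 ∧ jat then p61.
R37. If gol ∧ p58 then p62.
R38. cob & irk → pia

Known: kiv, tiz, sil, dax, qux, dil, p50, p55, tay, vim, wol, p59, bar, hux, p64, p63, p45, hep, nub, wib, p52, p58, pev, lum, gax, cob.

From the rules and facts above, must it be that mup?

ubo  (by R2: wib)
p60  (by R12: pev, dil, tiz)
jom  (by R17: p60, p58)
erm  (by R19: hep, qux, nub)
quo  (by R21: kiv)
oxi  (by R25: erm)
pia  (by R26: tiz, p63)
p47  (by R27: p63)
p56  (by R30: p50, bar)
gol  (by R31: cob)
jat  (by R32: oxi)
sef  (by R33: lum)
fen  (by R35: sil, tay)
p62  (by R37: gol, p58)
mig  (by R1: quo, p47)
vex  (by R3: jom, p50)
zap  (by R5: pia)
p46  (by R8: sef)
p53  (by R13: fen, nub, p52)
nop  (by R15: p56)
yaz  (by R28: p62, vim)
p49  (by R34: nop)
p61  (by R36: yaz, p53, jat)
zed  (by R4: zap, mig, p59)
foo  (by R7: p46)
p54  (by R10: zed)
p57  (by R18: p61, ubo)
kul  (by R20: p49)
p51  (by R23: foo, tay, vex)
fub  (by R24: p51, p59)
orv  (by R29: p54, kul)
p48  (by R6: fub, p50)
tor  (by R16: p57, orv)
mup  (by R9: p48, tor, dax)

Yes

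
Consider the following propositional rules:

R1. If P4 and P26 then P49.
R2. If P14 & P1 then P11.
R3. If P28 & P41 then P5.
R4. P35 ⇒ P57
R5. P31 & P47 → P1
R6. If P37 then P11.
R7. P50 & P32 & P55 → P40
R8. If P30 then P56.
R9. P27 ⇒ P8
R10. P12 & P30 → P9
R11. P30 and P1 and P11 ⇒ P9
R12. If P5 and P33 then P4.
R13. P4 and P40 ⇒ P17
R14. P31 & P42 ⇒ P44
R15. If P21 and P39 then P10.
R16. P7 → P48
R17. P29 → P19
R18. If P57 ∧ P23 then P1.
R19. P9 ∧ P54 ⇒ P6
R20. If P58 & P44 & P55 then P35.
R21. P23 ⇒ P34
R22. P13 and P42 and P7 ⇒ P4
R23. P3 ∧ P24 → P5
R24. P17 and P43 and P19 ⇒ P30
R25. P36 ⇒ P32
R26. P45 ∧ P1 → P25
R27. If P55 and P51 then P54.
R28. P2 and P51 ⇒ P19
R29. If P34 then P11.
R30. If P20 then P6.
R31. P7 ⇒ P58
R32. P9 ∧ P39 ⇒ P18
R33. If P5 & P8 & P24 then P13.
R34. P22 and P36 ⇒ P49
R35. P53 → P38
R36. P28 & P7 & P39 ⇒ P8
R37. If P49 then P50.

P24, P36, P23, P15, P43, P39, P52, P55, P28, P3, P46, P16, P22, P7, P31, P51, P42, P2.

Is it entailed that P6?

P44  (by R14: P31, P42)
P34  (by R21: P23)
P5  (by R23: P3, P24)
P32  (by R25: P36)
P54  (by R27: P55, P51)
P19  (by R28: P2, P51)
P11  (by R29: P34)
P58  (by R31: P7)
P49  (by R34: P22, P36)
P8  (by R36: P28, P7, P39)
P50  (by R37: P49)
P40  (by R7: P50, P32, P55)
P35  (by R20: P58, P44, P55)
P13  (by R33: P5, P8, P24)
P57  (by R4: P35)
P1  (by R18: P57, P23)
P4  (by R22: P13, P42, P7)
P17  (by R13: P4, P40)
P30  (by R24: P17, P43, P19)
P9  (by R11: P30, P1, P11)
P6  (by R19: P9, P54)

Yes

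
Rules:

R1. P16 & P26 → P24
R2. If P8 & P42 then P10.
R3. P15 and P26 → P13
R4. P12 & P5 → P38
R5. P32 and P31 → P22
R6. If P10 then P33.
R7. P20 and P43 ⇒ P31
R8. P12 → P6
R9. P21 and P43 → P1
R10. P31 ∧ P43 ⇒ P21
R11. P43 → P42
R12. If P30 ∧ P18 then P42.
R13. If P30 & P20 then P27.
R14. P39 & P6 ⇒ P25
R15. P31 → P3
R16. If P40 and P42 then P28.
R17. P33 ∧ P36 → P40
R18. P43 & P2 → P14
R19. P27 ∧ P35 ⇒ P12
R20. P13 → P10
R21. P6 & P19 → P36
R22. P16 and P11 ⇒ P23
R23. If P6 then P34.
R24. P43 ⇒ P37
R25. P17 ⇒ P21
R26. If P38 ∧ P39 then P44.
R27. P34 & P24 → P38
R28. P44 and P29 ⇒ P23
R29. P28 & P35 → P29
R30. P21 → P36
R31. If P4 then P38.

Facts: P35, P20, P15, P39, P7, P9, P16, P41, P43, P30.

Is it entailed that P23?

No

Forward chaining from the given facts derives: P31, P21, P42, P27, P3, P12, P37, P36, P6, P1, P25, P34.
Rules concluding P23: R22 needs P11; R28 needs P44 — none of these are established.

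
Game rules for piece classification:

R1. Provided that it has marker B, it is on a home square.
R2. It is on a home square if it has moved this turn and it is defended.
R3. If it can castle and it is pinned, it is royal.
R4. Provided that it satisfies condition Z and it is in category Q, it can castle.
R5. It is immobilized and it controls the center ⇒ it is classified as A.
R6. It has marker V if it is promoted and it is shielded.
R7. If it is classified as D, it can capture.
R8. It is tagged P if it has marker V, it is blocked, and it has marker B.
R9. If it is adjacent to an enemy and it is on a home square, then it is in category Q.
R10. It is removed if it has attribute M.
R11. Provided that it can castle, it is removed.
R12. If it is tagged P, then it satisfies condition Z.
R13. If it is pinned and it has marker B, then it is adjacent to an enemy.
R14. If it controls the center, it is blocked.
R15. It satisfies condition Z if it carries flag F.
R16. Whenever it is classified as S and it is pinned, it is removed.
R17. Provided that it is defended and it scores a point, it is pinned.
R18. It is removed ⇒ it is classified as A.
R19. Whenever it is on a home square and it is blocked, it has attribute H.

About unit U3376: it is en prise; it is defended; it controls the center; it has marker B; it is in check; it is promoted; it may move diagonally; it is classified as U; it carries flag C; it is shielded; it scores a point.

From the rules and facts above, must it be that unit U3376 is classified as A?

By R1 (it has marker B): it is on a home square.
By R6 (it is promoted, it is shielded): it has marker V.
By R14 (it controls the center): it is blocked.
By R17 (it is defended, it scores a point): it is pinned.
By R8 (it has marker V, it is blocked, it has marker B): it is tagged P.
By R12 (it is tagged P): it satisfies condition Z.
By R13 (it is pinned, it has marker B): it is adjacent to an enemy.
By R9 (it is adjacent to an enemy, it is on a home square): it is in category Q.
By R4 (it satisfies condition Z, it is in category Q): it can castle.
By R11 (it can castle): it is removed.
By R18 (it is removed): it is classified as A.

Yes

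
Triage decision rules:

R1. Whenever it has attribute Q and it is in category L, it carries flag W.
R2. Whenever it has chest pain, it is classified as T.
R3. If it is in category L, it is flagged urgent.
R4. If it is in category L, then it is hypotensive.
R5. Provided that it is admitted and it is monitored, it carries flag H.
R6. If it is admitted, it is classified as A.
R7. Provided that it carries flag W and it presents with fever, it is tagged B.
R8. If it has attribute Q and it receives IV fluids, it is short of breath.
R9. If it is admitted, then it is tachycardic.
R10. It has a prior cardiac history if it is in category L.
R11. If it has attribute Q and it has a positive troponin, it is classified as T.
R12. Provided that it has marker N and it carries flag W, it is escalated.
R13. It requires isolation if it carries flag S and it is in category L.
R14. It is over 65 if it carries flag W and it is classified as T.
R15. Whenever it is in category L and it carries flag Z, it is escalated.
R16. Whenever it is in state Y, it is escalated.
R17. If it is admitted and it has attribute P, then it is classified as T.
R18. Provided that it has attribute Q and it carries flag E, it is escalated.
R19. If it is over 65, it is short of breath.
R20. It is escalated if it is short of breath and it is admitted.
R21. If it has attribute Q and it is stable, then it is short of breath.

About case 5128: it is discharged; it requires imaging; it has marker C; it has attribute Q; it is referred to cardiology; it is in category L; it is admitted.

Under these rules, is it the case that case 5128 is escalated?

Forward chaining from the given facts derives: carries flag W, is flagged urgent, is hypotensive, is classified as A, is tachycardic, has a prior cardiac history.
Rules concluding "it is escalated": R12 needs "it has marker N"; R15 needs "it carries flag Z"; R16 needs "it is in state Y"; R18 needs "it carries flag E"; R20 needs "it is short of breath" — none of these are established.

No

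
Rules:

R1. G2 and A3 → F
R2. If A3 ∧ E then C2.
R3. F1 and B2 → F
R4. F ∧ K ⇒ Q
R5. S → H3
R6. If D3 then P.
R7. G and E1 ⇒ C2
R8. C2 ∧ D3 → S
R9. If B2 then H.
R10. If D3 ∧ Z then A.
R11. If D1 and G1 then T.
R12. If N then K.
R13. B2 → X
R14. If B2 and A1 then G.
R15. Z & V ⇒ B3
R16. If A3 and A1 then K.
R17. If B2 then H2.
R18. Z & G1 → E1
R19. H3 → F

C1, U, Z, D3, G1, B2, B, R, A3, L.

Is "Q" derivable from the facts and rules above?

Forward chaining from the given facts derives: P, H, A, X, H2, E1.
The only rule concluding Q is R4, which needs F; that is never established.

No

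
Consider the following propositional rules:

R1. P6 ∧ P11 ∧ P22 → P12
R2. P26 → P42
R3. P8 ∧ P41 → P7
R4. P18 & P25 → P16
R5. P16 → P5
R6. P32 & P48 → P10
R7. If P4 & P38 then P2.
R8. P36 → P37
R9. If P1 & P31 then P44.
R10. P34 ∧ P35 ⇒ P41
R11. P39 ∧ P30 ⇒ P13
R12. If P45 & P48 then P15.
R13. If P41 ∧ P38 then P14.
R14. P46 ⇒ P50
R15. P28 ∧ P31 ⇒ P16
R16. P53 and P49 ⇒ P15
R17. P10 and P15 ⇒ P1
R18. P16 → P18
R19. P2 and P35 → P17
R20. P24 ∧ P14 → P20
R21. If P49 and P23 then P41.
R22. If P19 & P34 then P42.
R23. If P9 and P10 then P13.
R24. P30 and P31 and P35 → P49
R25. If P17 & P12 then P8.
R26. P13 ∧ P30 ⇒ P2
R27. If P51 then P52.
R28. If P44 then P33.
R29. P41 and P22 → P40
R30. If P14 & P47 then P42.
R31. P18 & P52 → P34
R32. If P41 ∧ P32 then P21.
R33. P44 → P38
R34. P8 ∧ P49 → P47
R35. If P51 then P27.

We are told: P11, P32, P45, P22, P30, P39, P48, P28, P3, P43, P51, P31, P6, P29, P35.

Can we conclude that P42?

Yes

P12  (by R1: P6, P11, P22)
P10  (by R6: P32, P48)
P13  (by R11: P39, P30)
P15  (by R12: P45, P48)
P16  (by R15: P28, P31)
P1  (by R17: P10, P15)
P18  (by R18: P16)
P49  (by R24: P30, P31, P35)
P2  (by R26: P13, P30)
P52  (by R27: P51)
P34  (by R31: P18, P52)
P44  (by R9: P1, P31)
P41  (by R10: P34, P35)
P17  (by R19: P2, P35)
P8  (by R25: P17, P12)
P38  (by R33: P44)
P47  (by R34: P8, P49)
P14  (by R13: P41, P38)
P42  (by R30: P14, P47)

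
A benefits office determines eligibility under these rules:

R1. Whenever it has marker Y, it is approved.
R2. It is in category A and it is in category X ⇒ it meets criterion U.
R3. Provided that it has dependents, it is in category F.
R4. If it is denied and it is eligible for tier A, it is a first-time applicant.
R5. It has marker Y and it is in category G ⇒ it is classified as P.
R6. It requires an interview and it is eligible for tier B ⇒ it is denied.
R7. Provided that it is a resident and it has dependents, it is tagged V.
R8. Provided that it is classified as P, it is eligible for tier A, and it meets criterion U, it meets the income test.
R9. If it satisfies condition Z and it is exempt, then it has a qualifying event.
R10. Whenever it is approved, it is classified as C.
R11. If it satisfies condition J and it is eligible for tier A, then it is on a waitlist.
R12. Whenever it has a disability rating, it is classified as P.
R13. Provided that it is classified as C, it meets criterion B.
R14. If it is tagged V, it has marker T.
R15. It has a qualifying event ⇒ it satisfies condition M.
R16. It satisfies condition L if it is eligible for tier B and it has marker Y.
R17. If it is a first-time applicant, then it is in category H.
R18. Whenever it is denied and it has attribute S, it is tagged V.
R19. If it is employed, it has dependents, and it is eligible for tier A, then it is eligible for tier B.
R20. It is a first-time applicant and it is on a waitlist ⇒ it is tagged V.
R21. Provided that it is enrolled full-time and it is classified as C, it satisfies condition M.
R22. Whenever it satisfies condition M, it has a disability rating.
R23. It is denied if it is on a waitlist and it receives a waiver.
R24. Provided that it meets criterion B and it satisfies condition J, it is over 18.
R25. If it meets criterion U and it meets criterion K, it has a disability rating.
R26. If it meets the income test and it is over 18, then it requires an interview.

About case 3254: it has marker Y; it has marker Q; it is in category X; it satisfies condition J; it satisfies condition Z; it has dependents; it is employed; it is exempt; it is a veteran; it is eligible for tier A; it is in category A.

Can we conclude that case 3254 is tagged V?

By R1 (it has marker Y): it is approved.
By R2 (it is in category A, it is in category X): it meets criterion U.
By R9 (it satisfies condition Z, it is exempt): it has a qualifying event.
By R10 (it is approved): it is classified as C.
By R11 (it satisfies condition J, it is eligible for tier A): it is on a waitlist.
By R13 (it is classified as C): it meets criterion B.
By R15 (it has a qualifying event): it satisfies condition M.
By R19 (it is employed, it has dependents, it is eligible for tier A): it is eligible for tier B.
By R22 (it satisfies condition M): it has a disability rating.
By R24 (it meets criterion B, it satisfies condition J): it is over 18.
By R12 (it has a disability rating): it is classified as P.
By R8 (it is classified as P, it is eligible for tier A, it meets criterion U): it meets the income test.
By R26 (it meets the income test, it is over 18): it requires an interview.
By R6 (it requires an interview, it is eligible for tier B): it is denied.
By R4 (it is denied, it is eligible for tier A): it is a first-time applicant.
By R20 (it is a first-time applicant, it is on a waitlist): it is tagged V.

Yes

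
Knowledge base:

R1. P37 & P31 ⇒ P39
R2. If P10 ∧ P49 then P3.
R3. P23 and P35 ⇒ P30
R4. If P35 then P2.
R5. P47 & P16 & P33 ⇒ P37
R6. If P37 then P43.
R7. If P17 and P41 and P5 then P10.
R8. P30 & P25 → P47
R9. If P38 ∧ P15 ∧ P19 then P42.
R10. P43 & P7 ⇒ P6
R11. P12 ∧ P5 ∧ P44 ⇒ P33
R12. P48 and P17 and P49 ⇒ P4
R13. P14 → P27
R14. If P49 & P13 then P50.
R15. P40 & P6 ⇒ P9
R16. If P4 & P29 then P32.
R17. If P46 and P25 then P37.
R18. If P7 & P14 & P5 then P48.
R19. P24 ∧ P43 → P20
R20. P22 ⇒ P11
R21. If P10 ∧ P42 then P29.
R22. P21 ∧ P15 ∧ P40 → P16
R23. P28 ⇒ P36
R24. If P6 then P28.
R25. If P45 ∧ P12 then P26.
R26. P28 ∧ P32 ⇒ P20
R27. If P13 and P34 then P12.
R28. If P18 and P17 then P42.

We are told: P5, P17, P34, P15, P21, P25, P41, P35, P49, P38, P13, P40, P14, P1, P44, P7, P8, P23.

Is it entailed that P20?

No

Forward chaining from the given facts derives: P30, P2, P10, P47, P27, P50, P48, P16, P12, P3, P33, P4, P37, P43, P6, P9, P28, P36.
Rules concluding P20: R19 needs P24; R26 needs P32 — none of these are established.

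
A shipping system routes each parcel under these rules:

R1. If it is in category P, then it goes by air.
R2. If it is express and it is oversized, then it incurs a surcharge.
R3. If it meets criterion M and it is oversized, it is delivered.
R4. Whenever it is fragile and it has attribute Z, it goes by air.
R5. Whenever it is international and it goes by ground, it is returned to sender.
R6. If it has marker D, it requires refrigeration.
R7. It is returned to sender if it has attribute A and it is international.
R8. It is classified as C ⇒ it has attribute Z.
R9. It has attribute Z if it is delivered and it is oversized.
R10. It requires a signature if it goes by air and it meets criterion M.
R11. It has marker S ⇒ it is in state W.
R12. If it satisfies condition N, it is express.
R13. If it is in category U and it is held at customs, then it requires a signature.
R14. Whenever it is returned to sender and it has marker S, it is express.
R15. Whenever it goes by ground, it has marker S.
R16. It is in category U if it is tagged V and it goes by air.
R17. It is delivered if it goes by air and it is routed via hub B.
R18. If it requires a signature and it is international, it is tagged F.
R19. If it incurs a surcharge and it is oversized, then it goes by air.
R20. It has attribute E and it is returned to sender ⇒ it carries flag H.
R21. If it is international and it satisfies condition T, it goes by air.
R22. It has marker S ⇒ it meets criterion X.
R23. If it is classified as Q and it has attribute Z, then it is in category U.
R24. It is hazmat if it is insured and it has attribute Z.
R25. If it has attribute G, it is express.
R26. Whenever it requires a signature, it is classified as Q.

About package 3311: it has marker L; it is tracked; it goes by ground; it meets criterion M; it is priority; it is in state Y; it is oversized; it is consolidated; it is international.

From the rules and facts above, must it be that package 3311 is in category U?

By R3 (it meets criterion M, it is oversized): it is delivered.
By R5 (it is international, it goes by ground): it is returned to sender.
By R9 (it is delivered, it is oversized): it has attribute Z.
By R15 (it goes by ground): it has marker S.
By R14 (it is returned to sender, it has marker S): it is express.
By R2 (it is express, it is oversized): it incurs a surcharge.
By R19 (it incurs a surcharge, it is oversized): it goes by air.
By R10 (it goes by air, it meets criterion M): it requires a signature.
By R26 (it requires a signature): it is classified as Q.
By R23 (it is classified as Q, it has attribute Z): it is in category U.

Yes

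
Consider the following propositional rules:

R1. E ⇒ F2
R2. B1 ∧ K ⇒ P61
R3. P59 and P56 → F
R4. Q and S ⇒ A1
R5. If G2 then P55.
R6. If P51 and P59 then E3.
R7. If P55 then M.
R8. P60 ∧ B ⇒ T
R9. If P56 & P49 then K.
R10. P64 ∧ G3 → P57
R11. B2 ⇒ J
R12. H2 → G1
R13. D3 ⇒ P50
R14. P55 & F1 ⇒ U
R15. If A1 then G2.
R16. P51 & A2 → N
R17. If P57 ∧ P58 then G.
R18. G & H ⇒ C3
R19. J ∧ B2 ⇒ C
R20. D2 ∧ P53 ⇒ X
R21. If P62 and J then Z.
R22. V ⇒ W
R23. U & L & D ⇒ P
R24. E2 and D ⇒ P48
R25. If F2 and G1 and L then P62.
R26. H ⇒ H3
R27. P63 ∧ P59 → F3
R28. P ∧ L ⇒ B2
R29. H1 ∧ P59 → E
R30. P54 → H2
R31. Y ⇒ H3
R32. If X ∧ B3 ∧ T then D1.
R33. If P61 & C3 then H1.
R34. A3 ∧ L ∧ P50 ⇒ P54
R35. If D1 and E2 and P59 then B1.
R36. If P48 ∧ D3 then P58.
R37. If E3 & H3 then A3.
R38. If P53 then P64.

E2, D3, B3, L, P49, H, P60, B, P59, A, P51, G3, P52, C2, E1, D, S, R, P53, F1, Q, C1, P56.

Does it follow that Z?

No

Forward chaining from the given facts derives: F, A1, E3, T, K, P50, G2, P48, H3, P58, A3, P64, P55, M, P57, U, G, C3, P, B2, P54, J, C, H2, G1.
The only rule concluding Z is R21, which needs P62; that is never established.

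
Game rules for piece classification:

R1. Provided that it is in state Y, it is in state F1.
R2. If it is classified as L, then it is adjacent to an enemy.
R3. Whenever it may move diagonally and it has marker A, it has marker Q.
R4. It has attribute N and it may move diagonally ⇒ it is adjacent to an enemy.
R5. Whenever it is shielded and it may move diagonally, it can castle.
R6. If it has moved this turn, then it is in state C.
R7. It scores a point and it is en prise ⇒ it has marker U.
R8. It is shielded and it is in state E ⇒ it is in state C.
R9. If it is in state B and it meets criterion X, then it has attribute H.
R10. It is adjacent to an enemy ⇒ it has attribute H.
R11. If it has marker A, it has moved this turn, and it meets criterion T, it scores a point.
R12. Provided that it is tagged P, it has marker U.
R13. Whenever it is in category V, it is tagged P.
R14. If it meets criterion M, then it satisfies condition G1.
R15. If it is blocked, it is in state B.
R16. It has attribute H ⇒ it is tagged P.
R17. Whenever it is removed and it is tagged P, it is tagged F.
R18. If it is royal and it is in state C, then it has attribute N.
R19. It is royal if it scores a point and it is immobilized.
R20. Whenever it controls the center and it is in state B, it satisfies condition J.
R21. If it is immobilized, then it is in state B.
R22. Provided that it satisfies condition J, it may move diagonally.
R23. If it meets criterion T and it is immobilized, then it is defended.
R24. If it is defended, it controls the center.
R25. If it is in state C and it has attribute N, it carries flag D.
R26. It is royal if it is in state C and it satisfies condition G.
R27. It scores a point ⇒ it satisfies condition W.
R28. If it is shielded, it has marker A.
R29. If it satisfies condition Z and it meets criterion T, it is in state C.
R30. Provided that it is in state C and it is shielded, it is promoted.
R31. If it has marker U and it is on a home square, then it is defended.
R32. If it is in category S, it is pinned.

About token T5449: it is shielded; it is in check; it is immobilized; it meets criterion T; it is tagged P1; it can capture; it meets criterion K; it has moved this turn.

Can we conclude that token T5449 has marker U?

By R6 (it has moved this turn): it is in state C.
By R21 (it is immobilized): it is in state B.
By R23 (it meets criterion T, it is immobilized): it is defended.
By R24 (it is defended): it controls the center.
By R28 (it is shielded): it has marker A.
By R11 (it has marker A, it has moved this turn, it meets criterion T): it scores a point.
By R19 (it scores a point, it is immobilized): it is royal.
By R20 (it controls the center, it is in state B): it satisfies condition J.
By R22 (it satisfies condition J): it may move diagonally.
By R18 (it is royal, it is in state C): it has attribute N.
By R4 (it has attribute N, it may move diagonally): it is adjacent to an enemy.
By R10 (it is adjacent to an enemy): it has attribute H.
By R16 (it has attribute H): it is tagged P.
By R12 (it is tagged P): it has marker U.

Yes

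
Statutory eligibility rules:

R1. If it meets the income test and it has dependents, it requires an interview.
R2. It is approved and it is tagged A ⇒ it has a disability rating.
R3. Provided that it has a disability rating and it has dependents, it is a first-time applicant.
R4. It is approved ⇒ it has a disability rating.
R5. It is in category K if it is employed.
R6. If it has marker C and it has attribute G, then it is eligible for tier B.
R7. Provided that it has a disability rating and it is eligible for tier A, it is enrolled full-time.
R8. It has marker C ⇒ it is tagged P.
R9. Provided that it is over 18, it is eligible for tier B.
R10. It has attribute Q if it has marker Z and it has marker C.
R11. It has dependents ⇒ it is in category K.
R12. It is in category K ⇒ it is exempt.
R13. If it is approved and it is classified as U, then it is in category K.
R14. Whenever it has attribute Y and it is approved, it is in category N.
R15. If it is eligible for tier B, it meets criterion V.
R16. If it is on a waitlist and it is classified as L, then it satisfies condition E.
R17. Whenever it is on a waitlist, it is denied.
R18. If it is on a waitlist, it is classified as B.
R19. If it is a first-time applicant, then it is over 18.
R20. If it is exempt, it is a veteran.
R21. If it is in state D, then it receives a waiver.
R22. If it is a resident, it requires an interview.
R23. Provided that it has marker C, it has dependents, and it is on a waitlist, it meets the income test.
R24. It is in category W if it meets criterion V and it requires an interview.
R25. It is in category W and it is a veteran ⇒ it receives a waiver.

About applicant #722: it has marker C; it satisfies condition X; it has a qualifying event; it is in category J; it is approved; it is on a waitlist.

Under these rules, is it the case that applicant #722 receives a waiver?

No

Forward chaining from the given facts derives: has a disability rating, is tagged P, is denied, is classified as B.
Rules concluding "it receives a waiver": R21 needs "it is in state D"; R25 needs "it is in category W" — none of these are established.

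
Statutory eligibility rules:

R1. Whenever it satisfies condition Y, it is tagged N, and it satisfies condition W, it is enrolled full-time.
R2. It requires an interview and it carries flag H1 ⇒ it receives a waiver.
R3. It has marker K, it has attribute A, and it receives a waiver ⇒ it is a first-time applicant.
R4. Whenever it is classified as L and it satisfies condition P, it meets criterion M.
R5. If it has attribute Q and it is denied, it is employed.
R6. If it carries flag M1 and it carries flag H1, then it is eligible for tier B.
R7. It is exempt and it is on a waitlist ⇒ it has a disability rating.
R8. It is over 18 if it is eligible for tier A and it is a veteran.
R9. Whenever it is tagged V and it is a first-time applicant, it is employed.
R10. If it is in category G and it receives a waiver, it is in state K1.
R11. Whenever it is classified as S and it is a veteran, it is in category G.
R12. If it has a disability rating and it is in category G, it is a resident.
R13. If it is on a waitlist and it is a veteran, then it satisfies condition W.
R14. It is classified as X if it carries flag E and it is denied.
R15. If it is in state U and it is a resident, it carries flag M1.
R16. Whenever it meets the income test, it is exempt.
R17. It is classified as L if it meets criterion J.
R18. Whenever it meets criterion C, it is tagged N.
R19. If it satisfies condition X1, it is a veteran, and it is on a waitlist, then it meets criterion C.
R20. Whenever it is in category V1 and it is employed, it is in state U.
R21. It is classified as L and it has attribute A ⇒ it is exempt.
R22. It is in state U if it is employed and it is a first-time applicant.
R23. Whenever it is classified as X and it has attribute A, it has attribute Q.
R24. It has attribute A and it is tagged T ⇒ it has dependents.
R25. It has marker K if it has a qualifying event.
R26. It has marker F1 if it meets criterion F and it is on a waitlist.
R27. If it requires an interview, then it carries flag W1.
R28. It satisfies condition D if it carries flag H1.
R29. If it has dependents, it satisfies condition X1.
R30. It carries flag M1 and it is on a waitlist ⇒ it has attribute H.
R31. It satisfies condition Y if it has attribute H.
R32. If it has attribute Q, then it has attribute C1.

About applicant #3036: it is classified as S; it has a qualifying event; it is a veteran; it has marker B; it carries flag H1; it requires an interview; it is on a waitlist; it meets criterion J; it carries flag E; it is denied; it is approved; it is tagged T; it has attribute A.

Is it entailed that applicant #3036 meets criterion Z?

Forward chaining from the given facts derives: receives a waiver, is in category G, satisfies condition W, is classified as X, is classified as L, is exempt, has attribute Q, has dependents, has marker K, carries flag W1, satisfies condition D, satisfies condition X1, has attribute C1, is a first-time applicant, is employed, has a disability rating, is in state K1, is a resident, meets criterion C, is in state U, carries flag M1, is tagged N, has attribute H, satisfies condition Y, is enrolled full-time, is eligible for tier B.
No rule has "it meets criterion Z" as its conclusion, and it is not among the given facts.

No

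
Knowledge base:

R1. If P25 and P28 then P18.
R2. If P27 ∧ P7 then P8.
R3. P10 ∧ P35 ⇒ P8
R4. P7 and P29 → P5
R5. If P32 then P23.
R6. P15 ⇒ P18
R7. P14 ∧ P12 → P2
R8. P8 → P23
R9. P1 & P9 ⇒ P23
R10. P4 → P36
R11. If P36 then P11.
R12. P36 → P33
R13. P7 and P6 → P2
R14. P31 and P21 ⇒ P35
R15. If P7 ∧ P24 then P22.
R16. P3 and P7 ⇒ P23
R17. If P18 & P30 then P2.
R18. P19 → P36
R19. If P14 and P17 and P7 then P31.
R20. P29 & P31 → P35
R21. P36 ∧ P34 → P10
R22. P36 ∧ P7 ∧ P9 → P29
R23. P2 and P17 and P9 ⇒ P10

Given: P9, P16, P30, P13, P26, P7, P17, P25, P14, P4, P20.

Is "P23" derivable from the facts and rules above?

No

Forward chaining from the given facts derives: P36, P11, P33, P31, P29, P5, P35.
Rules concluding P23: R5 needs P32; R8 needs P8; R9 needs P1; R16 needs P3 — none of these are established.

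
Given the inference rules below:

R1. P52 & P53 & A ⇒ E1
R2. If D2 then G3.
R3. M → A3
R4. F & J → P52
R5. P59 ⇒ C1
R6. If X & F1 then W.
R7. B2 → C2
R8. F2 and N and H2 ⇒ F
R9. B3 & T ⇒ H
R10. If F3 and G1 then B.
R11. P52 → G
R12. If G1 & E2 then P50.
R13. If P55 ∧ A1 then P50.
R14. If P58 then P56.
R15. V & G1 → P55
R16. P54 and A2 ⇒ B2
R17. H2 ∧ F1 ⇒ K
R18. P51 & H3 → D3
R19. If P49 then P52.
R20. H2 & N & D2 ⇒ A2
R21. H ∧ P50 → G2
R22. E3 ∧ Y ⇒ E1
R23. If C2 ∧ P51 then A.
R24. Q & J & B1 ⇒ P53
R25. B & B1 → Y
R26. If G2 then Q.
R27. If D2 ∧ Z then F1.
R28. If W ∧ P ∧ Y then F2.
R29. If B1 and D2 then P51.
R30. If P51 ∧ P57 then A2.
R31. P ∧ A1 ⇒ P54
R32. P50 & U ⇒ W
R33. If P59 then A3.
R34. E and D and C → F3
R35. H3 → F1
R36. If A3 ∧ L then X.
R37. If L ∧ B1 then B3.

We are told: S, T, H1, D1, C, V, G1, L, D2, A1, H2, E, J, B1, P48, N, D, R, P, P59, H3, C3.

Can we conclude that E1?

Yes

P55  (by R15: V, G1)
A2  (by R20: H2, N, D2)
P51  (by R29: B1, D2)
P54  (by R31: P, A1)
A3  (by R33: P59)
F3  (by R34: E, D, C)
F1  (by R35: H3)
X  (by R36: A3, L)
B3  (by R37: L, B1)
W  (by R6: X, F1)
H  (by R9: B3, T)
B  (by R10: F3, G1)
P50  (by R13: P55, A1)
B2  (by R16: P54, A2)
G2  (by R21: H, P50)
Y  (by R25: B, B1)
Q  (by R26: G2)
F2  (by R28: W, P, Y)
C2  (by R7: B2)
F  (by R8: F2, N, H2)
A  (by R23: C2, P51)
P53  (by R24: Q, J, B1)
P52  (by R4: F, J)
E1  (by R1: P52, P53, A)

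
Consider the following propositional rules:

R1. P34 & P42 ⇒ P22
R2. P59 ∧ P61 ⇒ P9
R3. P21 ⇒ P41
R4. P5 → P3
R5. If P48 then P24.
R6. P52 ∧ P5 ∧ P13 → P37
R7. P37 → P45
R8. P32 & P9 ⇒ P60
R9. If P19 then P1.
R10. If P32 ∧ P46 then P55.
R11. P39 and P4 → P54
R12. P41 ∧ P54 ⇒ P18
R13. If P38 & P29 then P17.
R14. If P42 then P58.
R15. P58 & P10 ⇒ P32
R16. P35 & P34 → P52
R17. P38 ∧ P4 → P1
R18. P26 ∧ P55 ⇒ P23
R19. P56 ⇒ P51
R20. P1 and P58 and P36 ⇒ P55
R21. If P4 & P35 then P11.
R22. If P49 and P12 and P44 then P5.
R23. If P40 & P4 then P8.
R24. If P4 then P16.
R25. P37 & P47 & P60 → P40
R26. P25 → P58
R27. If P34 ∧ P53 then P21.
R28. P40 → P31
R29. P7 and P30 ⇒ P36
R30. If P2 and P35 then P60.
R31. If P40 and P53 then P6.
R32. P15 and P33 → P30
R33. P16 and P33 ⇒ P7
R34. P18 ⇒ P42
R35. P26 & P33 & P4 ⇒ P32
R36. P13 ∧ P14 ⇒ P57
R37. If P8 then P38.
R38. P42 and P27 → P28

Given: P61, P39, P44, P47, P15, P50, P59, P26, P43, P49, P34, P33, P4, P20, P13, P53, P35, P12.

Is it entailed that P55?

P9  (by R2: P59, P61)
P54  (by R11: P39, P4)
P52  (by R16: P35, P34)
P5  (by R22: P49, P12, P44)
P16  (by R24: P4)
P21  (by R27: P34, P53)
P30  (by R32: P15, P33)
P7  (by R33: P16, P33)
P32  (by R35: P26, P33, P4)
P41  (by R3: P21)
P37  (by R6: P52, P5, P13)
P60  (by R8: P32, P9)
P18  (by R12: P41, P54)
P40  (by R25: P37, P47, P60)
P36  (by R29: P7, P30)
P42  (by R34: P18)
P58  (by R14: P42)
P8  (by R23: P40, P4)
P38  (by R37: P8)
P1  (by R17: P38, P4)
P55  (by R20: P1, P58, P36)

Yes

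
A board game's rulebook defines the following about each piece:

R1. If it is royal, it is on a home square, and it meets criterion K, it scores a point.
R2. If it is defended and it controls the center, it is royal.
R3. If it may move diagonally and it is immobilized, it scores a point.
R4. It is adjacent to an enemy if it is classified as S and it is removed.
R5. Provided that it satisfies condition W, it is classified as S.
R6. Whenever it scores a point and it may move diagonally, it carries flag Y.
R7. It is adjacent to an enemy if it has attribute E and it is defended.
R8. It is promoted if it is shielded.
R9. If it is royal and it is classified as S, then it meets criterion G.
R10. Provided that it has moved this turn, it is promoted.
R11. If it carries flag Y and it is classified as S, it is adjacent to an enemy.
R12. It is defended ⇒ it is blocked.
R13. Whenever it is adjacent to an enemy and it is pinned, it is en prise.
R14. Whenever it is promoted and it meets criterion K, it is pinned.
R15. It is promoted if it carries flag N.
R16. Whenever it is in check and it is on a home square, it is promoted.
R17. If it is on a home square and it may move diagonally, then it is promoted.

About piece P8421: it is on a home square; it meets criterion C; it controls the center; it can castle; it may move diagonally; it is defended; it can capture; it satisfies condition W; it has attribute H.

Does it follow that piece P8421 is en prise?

No

Forward chaining from the given facts derives: is royal, is classified as S, meets criterion G, is blocked, is promoted.
The only rule concluding "it is en prise" is R13, which needs "it is adjacent to an enemy"; that is never established.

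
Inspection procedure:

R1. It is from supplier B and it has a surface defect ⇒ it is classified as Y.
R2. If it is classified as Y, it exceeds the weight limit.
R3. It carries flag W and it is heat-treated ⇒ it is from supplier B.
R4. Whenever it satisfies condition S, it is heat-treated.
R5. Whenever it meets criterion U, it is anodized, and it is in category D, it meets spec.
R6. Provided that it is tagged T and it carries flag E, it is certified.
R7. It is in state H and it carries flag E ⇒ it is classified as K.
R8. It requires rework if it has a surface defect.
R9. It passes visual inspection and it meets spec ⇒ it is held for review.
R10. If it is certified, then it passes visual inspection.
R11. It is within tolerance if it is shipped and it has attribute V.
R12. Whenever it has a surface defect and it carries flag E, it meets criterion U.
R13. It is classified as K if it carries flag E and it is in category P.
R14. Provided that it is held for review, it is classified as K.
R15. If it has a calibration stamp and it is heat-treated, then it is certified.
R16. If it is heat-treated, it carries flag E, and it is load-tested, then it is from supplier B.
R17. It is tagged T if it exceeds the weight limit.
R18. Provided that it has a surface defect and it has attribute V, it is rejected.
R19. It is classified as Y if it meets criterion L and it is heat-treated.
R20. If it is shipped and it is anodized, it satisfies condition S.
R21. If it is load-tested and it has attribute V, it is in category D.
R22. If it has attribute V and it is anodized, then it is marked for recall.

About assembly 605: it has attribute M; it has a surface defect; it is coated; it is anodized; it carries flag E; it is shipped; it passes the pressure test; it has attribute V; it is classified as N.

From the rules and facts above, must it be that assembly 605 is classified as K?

No

Forward chaining from the given facts derives: requires rework, is within tolerance, meets criterion U, is rejected, satisfies condition S, is marked for recall, is heat-treated.
Rules concluding "it is classified as K": R7 needs "it is in state H"; R13 needs "it is in category P"; R14 needs "it is held for review" — none of these are established.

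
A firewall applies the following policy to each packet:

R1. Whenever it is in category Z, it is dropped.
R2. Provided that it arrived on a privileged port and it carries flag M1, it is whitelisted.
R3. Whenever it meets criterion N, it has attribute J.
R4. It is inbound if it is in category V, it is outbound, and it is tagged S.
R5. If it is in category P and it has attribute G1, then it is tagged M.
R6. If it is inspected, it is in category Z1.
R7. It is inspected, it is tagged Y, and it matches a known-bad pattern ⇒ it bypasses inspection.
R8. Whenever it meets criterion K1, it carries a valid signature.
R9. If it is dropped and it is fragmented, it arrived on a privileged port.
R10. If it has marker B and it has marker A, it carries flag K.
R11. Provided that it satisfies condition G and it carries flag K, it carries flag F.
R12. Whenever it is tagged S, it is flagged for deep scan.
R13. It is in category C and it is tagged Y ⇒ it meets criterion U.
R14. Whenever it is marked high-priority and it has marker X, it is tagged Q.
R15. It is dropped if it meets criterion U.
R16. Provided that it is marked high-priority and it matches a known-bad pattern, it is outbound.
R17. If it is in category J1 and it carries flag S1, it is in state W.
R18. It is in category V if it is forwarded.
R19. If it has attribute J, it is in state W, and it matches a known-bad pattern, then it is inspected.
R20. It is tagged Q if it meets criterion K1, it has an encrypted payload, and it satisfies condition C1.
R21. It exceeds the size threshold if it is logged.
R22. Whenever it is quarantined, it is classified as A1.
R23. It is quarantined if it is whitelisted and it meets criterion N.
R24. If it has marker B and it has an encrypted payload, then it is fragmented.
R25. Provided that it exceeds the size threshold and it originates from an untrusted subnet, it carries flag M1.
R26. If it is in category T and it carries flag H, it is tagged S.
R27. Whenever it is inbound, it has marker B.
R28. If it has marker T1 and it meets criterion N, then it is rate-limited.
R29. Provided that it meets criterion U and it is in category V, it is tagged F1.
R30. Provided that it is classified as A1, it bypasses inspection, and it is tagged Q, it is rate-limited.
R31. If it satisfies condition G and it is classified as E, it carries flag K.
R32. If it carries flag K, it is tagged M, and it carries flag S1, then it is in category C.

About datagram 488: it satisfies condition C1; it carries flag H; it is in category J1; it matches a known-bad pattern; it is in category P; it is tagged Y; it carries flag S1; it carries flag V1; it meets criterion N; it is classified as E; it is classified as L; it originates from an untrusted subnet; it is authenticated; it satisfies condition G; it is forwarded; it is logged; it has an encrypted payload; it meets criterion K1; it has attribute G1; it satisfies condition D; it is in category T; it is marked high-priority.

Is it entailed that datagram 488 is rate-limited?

By R3 (it meets criterion N): it has attribute J.
By R5 (it is in category P, it has attribute G1): it is tagged M.
By R16 (it is marked high-priority, it matches a known-bad pattern): it is outbound.
By R17 (it is in category J1, it carries flag S1): it is in state W.
By R18 (it is forwarded): it is in category V.
By R19 (it has attribute J, it is in state W, it matches a known-bad pattern): it is inspected.
By R20 (it meets criterion K1, it has an encrypted payload, it satisfies condition C1): it is tagged Q.
By R21 (it is logged): it exceeds the size threshold.
By R25 (it exceeds the size threshold, it originates from an untrusted subnet): it carries flag M1.
By R26 (it is in category T, it carries flag H): it is tagged S.
By R31 (it satisfies condition G, it is classified as E): it carries flag K.
By R32 (it carries flag K, it is tagged M, it carries flag S1): it is in category C.
By R4 (it is in category V, it is outbound, it is tagged S): it is inbound.
By R7 (it is inspected, it is tagged Y, it matches a known-bad pattern): it bypasses inspection.
By R13 (it is in category C, it is tagged Y): it meets criterion U.
By R15 (it meets criterion U): it is dropped.
By R27 (it is inbound): it has marker B.
By R24 (it has marker B, it has an encrypted payload): it is fragmented.
By R9 (it is dropped, it is fragmented): it arrived on a privileged port.
By R2 (it arrived on a privileged port, it carries flag M1): it is whitelisted.
By R23 (it is whitelisted, it meets criterion N): it is quarantined.
By R22 (it is quarantined): it is classified as A1.
By R30 (it is classified as A1, it bypasses inspection, it is tagged Q): it is rate-limited.

Yes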